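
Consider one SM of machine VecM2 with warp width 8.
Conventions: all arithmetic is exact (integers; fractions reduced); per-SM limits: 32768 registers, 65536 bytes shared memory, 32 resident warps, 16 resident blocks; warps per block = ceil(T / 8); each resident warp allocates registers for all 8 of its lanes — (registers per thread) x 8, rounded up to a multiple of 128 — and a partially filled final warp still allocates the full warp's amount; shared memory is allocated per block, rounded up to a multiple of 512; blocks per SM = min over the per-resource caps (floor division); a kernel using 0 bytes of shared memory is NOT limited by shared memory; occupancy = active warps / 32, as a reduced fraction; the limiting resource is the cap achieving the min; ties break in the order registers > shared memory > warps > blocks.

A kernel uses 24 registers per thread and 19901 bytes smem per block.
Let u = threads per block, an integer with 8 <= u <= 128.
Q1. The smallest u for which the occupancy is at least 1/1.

Answer: u = 121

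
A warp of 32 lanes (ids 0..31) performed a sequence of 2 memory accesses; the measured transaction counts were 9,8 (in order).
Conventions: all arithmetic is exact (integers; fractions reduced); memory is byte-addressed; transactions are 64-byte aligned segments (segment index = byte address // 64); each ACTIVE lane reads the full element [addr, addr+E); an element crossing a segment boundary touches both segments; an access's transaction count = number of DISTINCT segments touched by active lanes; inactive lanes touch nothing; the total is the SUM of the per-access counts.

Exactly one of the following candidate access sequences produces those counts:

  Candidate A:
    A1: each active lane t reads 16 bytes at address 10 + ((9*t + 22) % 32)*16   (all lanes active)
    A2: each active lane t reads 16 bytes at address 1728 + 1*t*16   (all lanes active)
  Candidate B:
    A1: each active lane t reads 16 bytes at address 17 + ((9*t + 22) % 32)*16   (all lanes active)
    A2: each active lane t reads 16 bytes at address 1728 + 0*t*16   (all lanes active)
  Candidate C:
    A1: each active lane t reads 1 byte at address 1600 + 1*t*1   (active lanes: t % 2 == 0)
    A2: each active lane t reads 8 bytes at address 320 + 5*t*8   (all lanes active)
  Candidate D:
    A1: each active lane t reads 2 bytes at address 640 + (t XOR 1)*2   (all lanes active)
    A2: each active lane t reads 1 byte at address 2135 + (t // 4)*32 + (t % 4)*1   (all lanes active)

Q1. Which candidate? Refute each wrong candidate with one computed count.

B: A2 gives 1 transaction, not 8
C: A1 gives 1 transaction, not 9
D: A1 gives 1 transaction, not 9
A: all counts match (9,8)

Answer: A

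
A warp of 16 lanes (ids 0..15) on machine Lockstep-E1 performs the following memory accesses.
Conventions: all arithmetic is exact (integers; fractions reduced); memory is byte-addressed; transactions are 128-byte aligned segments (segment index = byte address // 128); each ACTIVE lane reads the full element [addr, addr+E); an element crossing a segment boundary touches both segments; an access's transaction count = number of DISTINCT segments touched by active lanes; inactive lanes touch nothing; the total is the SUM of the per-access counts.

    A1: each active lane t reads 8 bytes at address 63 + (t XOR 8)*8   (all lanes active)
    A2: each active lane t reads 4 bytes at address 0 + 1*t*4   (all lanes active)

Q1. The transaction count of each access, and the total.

A1: 2 transactions
A2: 1 transaction

Answer: 2,1; total 3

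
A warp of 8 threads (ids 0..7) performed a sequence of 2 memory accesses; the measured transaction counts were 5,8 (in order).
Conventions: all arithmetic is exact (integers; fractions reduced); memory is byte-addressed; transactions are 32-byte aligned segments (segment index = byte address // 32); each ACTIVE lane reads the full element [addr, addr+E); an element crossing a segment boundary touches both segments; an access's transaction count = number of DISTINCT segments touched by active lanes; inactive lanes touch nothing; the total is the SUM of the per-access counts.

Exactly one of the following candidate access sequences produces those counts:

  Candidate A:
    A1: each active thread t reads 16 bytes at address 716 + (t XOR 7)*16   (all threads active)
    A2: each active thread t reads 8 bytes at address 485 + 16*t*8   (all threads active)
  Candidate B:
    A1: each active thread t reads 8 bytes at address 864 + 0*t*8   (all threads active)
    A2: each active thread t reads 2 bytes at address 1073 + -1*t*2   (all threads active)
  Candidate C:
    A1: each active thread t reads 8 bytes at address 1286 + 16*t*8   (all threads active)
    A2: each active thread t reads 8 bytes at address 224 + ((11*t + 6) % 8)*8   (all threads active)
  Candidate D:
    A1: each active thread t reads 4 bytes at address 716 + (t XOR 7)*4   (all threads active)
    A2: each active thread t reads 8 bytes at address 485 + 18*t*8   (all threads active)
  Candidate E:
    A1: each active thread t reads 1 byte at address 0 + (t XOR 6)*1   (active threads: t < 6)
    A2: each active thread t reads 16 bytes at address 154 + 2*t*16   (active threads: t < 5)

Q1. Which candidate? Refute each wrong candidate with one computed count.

B: A1 gives 1 transaction, not 5
C: A1 gives 8 transactions, not 5
D: A1 gives 2 transactions, not 5
E: A1 gives 1 transaction, not 5
A: all counts match (5,8)

Answer: A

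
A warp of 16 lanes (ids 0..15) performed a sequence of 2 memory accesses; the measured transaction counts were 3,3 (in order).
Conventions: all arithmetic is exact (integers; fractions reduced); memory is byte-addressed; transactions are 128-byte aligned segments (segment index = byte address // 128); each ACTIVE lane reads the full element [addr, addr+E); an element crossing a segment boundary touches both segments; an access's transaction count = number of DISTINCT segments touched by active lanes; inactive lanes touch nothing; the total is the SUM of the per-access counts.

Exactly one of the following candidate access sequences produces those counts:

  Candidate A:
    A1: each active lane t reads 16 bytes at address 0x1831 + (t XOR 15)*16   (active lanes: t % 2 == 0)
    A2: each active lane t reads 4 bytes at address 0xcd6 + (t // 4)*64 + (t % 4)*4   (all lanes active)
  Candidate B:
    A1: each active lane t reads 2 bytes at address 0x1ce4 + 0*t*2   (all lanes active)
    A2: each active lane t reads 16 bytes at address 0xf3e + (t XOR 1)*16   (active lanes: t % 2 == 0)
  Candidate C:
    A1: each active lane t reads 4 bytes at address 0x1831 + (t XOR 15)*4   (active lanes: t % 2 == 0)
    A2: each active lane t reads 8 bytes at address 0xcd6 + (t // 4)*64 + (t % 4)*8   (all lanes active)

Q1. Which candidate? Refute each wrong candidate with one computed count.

B: A1 gives 1 transaction, not 3
C: A1 gives 1 transaction, not 3
A: all counts match (3,3)

Answer: A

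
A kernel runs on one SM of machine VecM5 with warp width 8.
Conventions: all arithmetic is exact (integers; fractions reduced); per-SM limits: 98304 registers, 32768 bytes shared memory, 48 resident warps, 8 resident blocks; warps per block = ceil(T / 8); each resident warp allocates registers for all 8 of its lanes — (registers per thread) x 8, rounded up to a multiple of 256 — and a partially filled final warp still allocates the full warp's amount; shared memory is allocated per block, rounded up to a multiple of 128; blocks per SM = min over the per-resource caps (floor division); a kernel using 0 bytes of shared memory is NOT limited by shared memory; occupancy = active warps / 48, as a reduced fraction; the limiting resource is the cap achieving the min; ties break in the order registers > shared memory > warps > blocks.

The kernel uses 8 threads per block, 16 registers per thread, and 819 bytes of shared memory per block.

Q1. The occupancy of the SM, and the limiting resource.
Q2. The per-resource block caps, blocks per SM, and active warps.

Answer: occupancy 1/6, limited by blocks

registers: 384 blocks
shared memory: 36 blocks
warps: 48 blocks
blocks: 8 blocks

Answer: 8 blocks, 8 active warps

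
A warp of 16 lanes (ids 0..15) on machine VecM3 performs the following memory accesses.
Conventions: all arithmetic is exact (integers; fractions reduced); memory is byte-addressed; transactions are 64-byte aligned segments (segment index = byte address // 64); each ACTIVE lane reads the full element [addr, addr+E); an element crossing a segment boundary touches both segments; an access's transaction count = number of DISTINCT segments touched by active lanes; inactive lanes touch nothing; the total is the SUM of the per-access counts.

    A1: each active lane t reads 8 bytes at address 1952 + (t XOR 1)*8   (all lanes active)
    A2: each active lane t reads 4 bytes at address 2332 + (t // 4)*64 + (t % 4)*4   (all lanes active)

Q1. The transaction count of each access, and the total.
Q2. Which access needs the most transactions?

A1: 3 transactions
A2: 4 transactions

Answer: 3,4; total 7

Answer: A2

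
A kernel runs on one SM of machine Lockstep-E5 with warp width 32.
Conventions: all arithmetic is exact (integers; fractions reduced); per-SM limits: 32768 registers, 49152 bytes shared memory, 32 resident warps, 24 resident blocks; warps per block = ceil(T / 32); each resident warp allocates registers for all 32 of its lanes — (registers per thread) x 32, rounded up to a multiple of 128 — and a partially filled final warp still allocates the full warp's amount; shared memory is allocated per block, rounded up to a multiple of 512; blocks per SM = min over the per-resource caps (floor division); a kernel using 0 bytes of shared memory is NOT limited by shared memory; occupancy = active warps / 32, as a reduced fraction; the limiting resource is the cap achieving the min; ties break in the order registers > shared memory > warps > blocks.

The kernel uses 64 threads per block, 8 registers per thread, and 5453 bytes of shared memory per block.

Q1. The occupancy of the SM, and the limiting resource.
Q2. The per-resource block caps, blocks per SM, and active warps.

Answer: occupancy 1/2, limited by shared memory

registers: 64 blocks
shared memory: 8 blocks
warps: 16 blocks
blocks: 24 blocks

Answer: 8 blocks, 16 active warps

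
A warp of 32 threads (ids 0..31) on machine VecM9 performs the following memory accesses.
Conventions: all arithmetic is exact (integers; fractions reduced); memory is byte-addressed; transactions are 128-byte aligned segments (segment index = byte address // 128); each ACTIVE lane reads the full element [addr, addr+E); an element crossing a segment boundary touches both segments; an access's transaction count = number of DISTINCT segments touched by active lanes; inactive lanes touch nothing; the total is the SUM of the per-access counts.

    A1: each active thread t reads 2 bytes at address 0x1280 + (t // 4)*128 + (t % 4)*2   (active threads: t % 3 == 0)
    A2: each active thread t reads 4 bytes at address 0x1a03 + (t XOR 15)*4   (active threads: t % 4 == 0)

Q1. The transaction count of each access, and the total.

A1: 8 transactions
A2: 2 transactions

Answer: 8,2; total 10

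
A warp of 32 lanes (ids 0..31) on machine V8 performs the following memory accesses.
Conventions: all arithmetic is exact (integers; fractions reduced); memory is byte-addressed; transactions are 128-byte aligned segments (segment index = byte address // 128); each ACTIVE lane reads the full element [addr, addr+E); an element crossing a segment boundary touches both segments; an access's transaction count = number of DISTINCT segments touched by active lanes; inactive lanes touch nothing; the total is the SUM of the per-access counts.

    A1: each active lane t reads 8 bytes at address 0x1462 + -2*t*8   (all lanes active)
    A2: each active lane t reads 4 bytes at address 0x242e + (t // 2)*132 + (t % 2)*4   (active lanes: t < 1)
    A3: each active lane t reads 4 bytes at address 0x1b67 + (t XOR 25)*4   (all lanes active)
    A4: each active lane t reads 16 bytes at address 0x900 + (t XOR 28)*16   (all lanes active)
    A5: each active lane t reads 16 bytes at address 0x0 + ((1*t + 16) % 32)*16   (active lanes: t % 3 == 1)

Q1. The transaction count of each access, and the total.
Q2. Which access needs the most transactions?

A1: 5 transactions
A2: 1 transaction
A3: 2 transactions
A4: 4 transactions
A5: 4 transactions

Answer: 5,1,2,4,4; total 16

Answer: A1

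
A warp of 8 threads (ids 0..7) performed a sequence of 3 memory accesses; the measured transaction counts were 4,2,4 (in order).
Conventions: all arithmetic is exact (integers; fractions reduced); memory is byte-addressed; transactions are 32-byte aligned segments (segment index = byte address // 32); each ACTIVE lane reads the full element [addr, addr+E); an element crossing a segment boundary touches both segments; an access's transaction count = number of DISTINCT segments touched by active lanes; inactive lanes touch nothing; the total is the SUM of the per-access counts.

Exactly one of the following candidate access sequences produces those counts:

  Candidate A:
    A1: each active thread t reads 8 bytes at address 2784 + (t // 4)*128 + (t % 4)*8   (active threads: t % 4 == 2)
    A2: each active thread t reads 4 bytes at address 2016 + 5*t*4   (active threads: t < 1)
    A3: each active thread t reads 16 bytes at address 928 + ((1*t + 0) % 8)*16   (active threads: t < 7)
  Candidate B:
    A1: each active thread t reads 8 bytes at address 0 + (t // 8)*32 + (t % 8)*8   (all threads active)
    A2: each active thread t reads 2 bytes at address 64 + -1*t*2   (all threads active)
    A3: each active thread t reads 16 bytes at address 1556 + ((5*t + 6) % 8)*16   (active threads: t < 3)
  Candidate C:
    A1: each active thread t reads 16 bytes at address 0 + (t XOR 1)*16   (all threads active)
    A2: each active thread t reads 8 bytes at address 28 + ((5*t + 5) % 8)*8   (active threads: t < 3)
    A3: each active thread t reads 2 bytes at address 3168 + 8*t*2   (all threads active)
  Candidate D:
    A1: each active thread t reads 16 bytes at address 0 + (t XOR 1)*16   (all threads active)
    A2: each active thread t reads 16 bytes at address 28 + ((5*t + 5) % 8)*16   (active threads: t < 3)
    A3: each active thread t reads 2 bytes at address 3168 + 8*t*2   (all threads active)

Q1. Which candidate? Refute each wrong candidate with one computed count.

A: A1 gives 2 transactions, not 4
B: A1 gives 2 transactions, not 4
D: A2 gives 4 transactions, not 2
C: all counts match (4,2,4)

Answer: C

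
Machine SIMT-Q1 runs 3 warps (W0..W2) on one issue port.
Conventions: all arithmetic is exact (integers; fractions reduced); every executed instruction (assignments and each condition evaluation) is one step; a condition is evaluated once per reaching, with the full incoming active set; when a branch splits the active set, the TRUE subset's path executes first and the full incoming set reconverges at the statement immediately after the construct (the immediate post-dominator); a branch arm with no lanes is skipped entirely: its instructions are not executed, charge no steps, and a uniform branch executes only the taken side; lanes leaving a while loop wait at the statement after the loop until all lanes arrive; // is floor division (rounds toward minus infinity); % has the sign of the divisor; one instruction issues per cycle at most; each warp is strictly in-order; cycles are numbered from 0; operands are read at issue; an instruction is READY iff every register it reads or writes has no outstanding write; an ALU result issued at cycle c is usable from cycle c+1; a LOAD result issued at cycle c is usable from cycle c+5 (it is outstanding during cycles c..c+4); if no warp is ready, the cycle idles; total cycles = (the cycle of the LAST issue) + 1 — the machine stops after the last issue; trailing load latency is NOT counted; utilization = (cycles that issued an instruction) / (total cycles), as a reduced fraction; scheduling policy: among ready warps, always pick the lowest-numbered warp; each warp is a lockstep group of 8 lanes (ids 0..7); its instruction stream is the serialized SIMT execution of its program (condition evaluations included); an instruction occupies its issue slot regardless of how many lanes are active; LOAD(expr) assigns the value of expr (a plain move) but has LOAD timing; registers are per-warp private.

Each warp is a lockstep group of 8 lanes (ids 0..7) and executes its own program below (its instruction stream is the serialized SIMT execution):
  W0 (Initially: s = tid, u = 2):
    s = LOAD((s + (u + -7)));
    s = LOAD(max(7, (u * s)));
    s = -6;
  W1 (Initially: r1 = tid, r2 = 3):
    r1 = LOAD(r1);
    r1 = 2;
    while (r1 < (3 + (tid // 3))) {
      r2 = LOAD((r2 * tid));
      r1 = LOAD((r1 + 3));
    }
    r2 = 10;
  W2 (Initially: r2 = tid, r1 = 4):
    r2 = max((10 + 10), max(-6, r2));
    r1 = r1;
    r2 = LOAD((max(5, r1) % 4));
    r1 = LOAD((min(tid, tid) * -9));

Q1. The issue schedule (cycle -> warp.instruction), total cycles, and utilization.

cycle 0: W0.I0
cycle 1: W1.I0
cycle 2: W2.I0
cycle 3: W2.I1
cycle 4: W2.I2
cycle 5: W0.I1
cycle 6: W1.I1
cycle 7: W1.I2
cycle 8: W1.I3
cycle 9: W1.I4
cycle 10: W0.I2
cycle 11: W2.I3
cycle 12: idle
cycle 13: idle
cycle 14: W1.I5
cycle 15: W1.I6

Answer: 16 cycles, utilization 7/8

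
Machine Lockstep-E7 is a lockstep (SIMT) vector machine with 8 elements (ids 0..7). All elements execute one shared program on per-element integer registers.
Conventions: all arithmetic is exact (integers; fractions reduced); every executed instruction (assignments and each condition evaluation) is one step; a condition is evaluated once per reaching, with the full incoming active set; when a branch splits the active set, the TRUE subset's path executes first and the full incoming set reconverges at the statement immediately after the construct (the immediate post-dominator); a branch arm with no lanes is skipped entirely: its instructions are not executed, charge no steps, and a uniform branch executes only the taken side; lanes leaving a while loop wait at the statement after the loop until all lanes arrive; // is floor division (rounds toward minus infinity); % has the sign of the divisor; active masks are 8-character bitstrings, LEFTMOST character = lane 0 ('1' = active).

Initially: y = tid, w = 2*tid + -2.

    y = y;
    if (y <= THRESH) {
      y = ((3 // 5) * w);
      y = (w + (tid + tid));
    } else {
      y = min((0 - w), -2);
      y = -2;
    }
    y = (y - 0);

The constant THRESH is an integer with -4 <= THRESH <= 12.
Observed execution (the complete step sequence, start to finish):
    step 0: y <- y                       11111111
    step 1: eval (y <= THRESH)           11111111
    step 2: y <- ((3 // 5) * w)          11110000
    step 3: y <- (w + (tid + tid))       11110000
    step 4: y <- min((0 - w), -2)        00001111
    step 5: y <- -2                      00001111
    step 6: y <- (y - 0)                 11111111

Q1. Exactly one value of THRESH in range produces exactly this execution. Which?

Answer: THRESH = 3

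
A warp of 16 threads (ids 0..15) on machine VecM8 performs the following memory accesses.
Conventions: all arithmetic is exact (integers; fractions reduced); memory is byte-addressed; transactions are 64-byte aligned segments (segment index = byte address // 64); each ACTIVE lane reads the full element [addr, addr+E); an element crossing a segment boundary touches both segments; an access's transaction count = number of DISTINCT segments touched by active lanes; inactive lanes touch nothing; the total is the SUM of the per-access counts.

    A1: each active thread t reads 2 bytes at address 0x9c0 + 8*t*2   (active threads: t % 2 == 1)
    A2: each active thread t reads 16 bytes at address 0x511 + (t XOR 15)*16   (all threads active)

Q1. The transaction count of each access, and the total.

A1: 4 transactions
A2: 5 transactions

Answer: 4,5; total 9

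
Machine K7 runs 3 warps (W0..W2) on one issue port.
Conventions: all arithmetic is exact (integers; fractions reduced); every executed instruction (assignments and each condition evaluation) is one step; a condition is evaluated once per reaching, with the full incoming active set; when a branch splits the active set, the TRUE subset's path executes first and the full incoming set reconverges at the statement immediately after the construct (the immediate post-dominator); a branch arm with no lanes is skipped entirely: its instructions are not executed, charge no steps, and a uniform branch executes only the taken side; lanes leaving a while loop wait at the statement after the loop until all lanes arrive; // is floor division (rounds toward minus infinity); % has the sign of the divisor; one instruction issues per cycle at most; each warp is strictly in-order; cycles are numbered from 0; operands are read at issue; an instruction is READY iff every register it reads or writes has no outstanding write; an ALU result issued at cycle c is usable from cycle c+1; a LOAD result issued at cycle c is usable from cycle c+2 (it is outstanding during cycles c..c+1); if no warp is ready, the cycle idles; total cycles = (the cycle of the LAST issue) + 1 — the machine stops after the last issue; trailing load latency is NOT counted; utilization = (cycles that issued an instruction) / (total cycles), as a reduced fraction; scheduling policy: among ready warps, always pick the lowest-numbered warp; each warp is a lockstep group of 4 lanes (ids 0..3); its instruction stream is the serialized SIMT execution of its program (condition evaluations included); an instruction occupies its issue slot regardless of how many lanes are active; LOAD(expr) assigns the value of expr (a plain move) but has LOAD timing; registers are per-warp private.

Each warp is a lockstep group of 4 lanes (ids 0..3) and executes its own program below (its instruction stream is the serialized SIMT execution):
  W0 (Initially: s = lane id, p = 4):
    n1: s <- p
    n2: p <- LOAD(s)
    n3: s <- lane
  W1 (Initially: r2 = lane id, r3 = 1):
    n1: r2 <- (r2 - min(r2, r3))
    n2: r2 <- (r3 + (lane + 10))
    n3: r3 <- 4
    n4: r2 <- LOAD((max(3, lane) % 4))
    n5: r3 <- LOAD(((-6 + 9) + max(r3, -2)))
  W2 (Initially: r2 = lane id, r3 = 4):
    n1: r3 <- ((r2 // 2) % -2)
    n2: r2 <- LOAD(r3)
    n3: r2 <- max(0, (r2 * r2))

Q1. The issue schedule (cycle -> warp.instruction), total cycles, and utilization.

cycle 0: W0.I0
cycle 1: W0.I1
cycle 2: W0.I2
cycle 3: W1.I0
cycle 4: W1.I1
cycle 5: W1.I2
cycle 6: W1.I3
cycle 7: W1.I4
cycle 8: W2.I0
cycle 9: W2.I1
cycle 10: idle
cycle 11: W2.I2

Answer: 12 cycles, utilization 11/12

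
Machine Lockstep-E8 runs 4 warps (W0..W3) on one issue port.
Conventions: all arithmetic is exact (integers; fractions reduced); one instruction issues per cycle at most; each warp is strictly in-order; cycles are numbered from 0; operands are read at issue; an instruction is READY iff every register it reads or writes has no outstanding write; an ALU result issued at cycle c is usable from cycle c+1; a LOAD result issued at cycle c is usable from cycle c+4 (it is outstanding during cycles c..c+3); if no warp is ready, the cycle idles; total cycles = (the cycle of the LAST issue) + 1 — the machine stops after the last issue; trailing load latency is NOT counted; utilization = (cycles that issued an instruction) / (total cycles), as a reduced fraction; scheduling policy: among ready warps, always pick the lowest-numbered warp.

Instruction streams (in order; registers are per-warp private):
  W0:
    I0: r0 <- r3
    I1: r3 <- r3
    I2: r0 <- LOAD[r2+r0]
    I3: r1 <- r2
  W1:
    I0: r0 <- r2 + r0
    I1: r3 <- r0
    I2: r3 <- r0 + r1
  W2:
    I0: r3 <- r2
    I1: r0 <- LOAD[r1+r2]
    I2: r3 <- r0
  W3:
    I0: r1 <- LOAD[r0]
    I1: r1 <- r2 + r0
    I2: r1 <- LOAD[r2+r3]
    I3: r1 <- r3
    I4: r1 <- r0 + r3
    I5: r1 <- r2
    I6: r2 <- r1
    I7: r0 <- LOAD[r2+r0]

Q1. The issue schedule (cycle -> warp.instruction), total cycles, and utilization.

cycle 0: W0.I0
cycle 1: W0.I1
cycle 2: W0.I2
cycle 3: W0.I3
cycle 4: W1.I0
cycle 5: W1.I1
cycle 6: W1.I2
cycle 7: W2.I0
cycle 8: W2.I1
cycle 9: W3.I0
cycle 10: idle
cycle 11: idle
cycle 12: W2.I2
cycle 13: W3.I1
cycle 14: W3.I2
cycle 15: idle
cycle 16: idle
cycle 17: idle
cycle 18: W3.I3
cycle 19: W3.I4
cycle 20: W3.I5
cycle 21: W3.I6
cycle 22: W3.I7

Answer: 23 cycles, utilization 18/23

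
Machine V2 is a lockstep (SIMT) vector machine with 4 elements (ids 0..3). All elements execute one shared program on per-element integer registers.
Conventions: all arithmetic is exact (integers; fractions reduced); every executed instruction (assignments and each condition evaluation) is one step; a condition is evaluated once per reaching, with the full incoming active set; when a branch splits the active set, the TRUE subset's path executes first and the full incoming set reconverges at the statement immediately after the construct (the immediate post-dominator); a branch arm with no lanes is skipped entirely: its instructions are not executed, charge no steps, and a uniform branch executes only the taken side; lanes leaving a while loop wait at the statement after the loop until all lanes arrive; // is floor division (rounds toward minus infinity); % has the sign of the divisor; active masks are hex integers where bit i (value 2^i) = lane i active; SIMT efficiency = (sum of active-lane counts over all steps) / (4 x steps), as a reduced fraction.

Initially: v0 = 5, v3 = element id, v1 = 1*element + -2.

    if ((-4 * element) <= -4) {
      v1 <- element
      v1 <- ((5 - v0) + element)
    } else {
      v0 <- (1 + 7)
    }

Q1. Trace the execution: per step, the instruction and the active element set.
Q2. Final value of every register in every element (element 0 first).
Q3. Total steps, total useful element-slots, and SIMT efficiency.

step 0: eval ((-4 * element) <= -4)  0xf
step 1: v1 <- element                0xe
step 2: v1 <- ((5 - v0) + element)   0xe
step 3: v0 <- (1 + 7)                0x1

Answer: 4 steps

v0: 8,5,5,5
v3: 0,1,2,3
v1: -2,1,2,3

steps = 4; useful = 11; efficiency = 11/16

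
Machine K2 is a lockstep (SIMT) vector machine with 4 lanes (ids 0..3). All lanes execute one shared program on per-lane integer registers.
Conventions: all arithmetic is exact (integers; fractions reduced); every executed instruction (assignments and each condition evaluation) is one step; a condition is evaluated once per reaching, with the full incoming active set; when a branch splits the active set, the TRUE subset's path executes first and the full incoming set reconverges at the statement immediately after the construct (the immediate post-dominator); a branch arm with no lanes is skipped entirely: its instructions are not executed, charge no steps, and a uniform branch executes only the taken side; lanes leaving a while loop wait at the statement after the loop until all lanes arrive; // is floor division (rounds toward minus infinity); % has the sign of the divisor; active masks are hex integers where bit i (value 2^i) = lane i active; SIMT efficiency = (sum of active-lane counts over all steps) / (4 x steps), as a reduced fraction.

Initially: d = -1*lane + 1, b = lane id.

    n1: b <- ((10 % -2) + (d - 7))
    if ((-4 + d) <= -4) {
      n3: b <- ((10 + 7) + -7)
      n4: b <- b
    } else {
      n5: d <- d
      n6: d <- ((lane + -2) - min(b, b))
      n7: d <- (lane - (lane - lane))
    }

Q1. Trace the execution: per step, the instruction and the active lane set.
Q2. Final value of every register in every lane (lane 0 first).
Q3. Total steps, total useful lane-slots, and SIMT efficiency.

step 0: b <- ((10 % -2) + (d - 7))   0xf
step 1: eval ((-4 + d) <= -4)        0xf
step 2: b <- ((10 + 7) + -7)         0xe
step 3: b <- b                       0xe
step 4: d <- d                       0x1
step 5: d <- ((lane + -2) - min(b, b)) 0x1
step 6: d <- (lane - (lane - lane))  0x1

Answer: 7 steps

d: 0,0,-1,-2
b: -6,10,10,10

steps = 7; useful = 17; efficiency = 17/28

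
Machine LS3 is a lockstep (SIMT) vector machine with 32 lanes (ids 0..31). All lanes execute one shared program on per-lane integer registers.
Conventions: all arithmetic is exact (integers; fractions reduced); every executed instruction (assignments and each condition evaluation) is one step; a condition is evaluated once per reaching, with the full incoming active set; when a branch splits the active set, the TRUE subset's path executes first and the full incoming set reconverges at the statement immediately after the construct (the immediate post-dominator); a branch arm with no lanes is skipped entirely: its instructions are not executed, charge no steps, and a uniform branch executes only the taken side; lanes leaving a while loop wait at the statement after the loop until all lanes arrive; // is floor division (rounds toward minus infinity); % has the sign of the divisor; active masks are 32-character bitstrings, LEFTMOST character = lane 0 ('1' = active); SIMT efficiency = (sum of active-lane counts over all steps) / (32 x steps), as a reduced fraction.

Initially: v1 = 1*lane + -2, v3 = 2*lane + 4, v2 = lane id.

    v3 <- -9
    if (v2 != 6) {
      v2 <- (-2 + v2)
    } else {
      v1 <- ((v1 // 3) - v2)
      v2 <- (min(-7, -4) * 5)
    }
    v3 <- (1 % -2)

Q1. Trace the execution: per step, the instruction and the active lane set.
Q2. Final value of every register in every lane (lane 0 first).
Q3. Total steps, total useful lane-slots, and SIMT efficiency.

step 0: v3 <- -9                     11111111111111111111111111111111
step 1: eval (v2 != 6)               11111111111111111111111111111111
step 2: v2 <- (-2 + v2)              11111101111111111111111111111111
step 3: v1 <- ((v1 // 3) - v2)       00000010000000000000000000000000
step 4: v2 <- (min(-7, -4) * 5)      00000010000000000000000000000000
step 5: v3 <- (1 % -2)               11111111111111111111111111111111

Answer: 6 steps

v1: -2,-1,0,1,2,3,-5,5,6,7,8,9,10,11,12,13,14,15,16,17,18,19,20,21,22,23,24,25,26,27,28,29
v3: -1,-1,-1,-1,-1,-1,-1,-1,-1,-1,-1,-1,-1,-1,-1,-1,-1,-1,-1,-1,-1,-1,-1,-1,-1,-1,-1,-1,-1,-1,-1,-1
v2: -2,-1,0,1,2,3,-35,5,6,7,8,9,10,11,12,13,14,15,16,17,18,19,20,21,22,23,24,25,26,27,28,29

steps = 6; useful = 129; efficiency = 129/192 = 43/64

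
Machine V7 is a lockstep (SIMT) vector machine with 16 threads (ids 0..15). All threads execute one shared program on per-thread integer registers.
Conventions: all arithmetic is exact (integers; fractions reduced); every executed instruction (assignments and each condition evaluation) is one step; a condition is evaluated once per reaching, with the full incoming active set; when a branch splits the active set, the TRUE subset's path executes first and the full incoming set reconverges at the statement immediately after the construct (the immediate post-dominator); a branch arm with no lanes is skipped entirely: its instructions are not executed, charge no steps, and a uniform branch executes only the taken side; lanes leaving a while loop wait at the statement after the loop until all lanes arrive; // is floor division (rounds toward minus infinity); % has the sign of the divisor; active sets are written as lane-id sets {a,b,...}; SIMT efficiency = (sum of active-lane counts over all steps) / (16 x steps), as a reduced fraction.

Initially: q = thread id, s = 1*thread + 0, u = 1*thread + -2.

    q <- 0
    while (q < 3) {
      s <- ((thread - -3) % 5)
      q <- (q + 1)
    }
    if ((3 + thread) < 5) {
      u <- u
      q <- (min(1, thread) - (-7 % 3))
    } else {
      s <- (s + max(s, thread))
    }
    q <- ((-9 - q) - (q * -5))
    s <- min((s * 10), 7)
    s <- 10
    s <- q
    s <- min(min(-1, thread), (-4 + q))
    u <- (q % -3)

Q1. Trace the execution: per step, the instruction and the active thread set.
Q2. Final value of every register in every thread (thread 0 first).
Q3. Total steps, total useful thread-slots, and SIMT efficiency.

step 0: q <- 0                       {0,1,2,3,4,5,6,7,8,9,10,11,12,13,14,15}
step 1: eval (q < 3)                 {0,1,2,3,4,5,6,7,8,9,10,11,12,13,14,15}
step 2: s <- ((thread - -3) % 5)     {0,1,2,3,4,5,6,7,8,9,10,11,12,13,14,15}
step 3: q <- (q + 1)                 {0,1,2,3,4,5,6,7,8,9,10,11,12,13,14,15}
step 4: eval (q < 3)                 {0,1,2,3,4,5,6,7,8,9,10,11,12,13,14,15}
step 5: s <- ((thread - -3) % 5)     {0,1,2,3,4,5,6,7,8,9,10,11,12,13,14,15}
step 6: q <- (q + 1)                 {0,1,2,3,4,5,6,7,8,9,10,11,12,13,14,15}
step 7: eval (q < 3)                 {0,1,2,3,4,5,6,7,8,9,10,11,12,13,14,15}
step 8: s <- ((thread - -3) % 5)     {0,1,2,3,4,5,6,7,8,9,10,11,12,13,14,15}
step 9: q <- (q + 1)                 {0,1,2,3,4,5,6,7,8,9,10,11,12,13,14,15}
step 10: eval (q < 3)                 {0,1,2,3,4,5,6,7,8,9,10,11,12,13,14,15}
step 11: eval ((3 + thread) < 5)      {0,1,2,3,4,5,6,7,8,9,10,11,12,13,14,15}
step 12: u <- u                       {0,1}
step 13: q <- (min(1, thread) - (-7 % 3)) {0,1}
step 14: s <- (s + max(s, thread))    {2,3,4,5,6,7,8,9,10,11,12,13,14,15}
step 15: q <- ((-9 - q) - (q * -5))   {0,1,2,3,4,5,6,7,8,9,10,11,12,13,14,15}
step 16: s <- min((s * 10), 7)        {0,1,2,3,4,5,6,7,8,9,10,11,12,13,14,15}
step 17: s <- 10                      {0,1,2,3,4,5,6,7,8,9,10,11,12,13,14,15}
step 18: s <- q                       {0,1,2,3,4,5,6,7,8,9,10,11,12,13,14,15}
step 19: s <- min(min(-1, thread), (-4 + q)) {0,1,2,3,4,5,6,7,8,9,10,11,12,13,14,15}
step 20: u <- (q % -3)                {0,1,2,3,4,5,6,7,8,9,10,11,12,13,14,15}

Answer: 21 steps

q: -17,-13,3,3,3,3,3,3,3,3,3,3,3,3,3,3
s: -21,-17,-1,-1,-1,-1,-1,-1,-1,-1,-1,-1,-1,-1,-1,-1
u: -2,-1,0,0,0,0,0,0,0,0,0,0,0,0,0,0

steps = 21; useful = 306; efficiency = 306/336 = 51/56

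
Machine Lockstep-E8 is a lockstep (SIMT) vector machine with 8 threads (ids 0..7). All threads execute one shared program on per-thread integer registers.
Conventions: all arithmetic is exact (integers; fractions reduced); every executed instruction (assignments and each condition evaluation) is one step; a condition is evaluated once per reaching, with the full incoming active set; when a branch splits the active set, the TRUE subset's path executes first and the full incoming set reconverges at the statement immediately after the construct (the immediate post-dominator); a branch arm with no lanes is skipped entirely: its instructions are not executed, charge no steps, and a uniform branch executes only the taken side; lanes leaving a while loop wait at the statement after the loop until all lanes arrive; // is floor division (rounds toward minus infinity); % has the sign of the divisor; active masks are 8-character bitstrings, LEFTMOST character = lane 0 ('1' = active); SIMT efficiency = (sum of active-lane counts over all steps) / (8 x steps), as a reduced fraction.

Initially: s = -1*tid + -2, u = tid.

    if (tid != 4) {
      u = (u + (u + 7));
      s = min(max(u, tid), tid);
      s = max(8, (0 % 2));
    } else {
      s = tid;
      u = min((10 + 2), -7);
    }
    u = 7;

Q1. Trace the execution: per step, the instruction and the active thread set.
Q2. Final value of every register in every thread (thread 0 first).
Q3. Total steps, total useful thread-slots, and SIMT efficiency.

step 0: eval (tid != 4)              11111111
step 1: u <- (u + (u + 7))           11110111
step 2: s <- min(max(u, tid), tid)   11110111
step 3: s <- max(8, (0 % 2))         11110111
step 4: s <- tid                     00001000
step 5: u <- min((10 + 2), -7)       00001000
step 6: u <- 7                       11111111

Answer: 7 steps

s: 8,8,8,8,4,8,8,8
u: 7,7,7,7,7,7,7,7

steps = 7; useful = 39; efficiency = 39/56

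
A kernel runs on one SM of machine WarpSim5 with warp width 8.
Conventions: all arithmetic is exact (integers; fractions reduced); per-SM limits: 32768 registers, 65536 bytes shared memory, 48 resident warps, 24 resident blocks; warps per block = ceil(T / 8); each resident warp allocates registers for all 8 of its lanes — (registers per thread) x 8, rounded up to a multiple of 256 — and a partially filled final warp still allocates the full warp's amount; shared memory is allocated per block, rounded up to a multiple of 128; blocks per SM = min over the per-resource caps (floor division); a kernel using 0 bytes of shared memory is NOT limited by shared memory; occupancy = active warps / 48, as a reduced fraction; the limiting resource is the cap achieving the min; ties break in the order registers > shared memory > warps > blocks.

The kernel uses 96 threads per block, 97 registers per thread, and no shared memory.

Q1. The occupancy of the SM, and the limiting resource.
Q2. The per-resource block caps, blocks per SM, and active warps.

Answer: occupancy 1/2, limited by registers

registers: 2 blocks
shared memory: no limit (kernel uses none)
warps: 4 blocks
blocks: 24 blocks

Answer: 2 blocks, 24 active warps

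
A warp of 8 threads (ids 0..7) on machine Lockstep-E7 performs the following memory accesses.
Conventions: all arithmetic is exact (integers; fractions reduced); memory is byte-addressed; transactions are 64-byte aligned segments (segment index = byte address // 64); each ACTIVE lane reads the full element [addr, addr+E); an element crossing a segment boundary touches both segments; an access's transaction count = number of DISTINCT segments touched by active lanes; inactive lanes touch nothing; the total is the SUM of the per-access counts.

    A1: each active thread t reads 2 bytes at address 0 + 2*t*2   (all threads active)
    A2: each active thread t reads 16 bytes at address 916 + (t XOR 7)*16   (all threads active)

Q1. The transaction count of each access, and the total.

A1: 1 transaction
A2: 3 transactions

Answer: 1,3; total 4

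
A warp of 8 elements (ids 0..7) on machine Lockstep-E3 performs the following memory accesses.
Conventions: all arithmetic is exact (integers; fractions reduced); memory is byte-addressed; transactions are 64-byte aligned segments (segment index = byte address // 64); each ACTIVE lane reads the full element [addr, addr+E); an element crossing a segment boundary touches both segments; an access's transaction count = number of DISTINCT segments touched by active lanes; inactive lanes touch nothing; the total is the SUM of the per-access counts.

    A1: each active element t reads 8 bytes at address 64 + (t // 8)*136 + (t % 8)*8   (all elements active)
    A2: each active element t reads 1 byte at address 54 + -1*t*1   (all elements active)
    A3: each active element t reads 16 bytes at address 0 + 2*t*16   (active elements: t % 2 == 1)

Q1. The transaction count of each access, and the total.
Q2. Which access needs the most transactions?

A1: 1 transaction
A2: 1 transaction
A3: 4 transactions

Answer: 1,1,4; total 6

Answer: A3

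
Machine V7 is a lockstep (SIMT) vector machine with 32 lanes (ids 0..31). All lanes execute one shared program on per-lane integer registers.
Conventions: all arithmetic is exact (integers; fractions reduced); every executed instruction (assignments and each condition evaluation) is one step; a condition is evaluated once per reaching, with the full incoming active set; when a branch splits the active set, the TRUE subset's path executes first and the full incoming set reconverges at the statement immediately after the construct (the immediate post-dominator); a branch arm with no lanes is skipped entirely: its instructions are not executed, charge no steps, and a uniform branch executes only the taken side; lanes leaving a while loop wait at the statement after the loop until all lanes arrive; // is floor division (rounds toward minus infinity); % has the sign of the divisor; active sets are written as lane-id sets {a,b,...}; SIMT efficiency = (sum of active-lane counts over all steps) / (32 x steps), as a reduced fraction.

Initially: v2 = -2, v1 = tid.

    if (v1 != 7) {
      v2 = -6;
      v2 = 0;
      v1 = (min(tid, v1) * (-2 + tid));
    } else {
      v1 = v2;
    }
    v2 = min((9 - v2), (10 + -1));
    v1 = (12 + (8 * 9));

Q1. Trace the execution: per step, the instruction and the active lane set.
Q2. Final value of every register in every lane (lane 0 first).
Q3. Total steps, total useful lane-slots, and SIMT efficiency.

step 0: eval (v1 != 7)               {0,1,2,3,4,5,6,7,8,9,10,11,12,13,14,15,16,17,18,19,20,21,22,23,24,25,26,27,28,29,30,31}
step 1: v2 <- -6                     {0,1,2,3,4,5,6,8,9,10,11,12,13,14,15,16,17,18,19,20,21,22,23,24,25,26,27,28,29,30,31}
step 2: v2 <- 0                      {0,1,2,3,4,5,6,8,9,10,11,12,13,14,15,16,17,18,19,20,21,22,23,24,25,26,27,28,29,30,31}
step 3: v1 <- (min(tid, v1) * (-2 + tid)) {0,1,2,3,4,5,6,8,9,10,11,12,13,14,15,16,17,18,19,20,21,22,23,24,25,26,27,28,29,30,31}
step 4: v1 <- v2                     {7}
step 5: v2 <- min((9 - v2), (10 + -1)) {0,1,2,3,4,5,6,7,8,9,10,11,12,13,14,15,16,17,18,19,20,21,22,23,24,25,26,27,28,29,30,31}
step 6: v1 <- (12 + (8 * 9))         {0,1,2,3,4,5,6,7,8,9,10,11,12,13,14,15,16,17,18,19,20,21,22,23,24,25,26,27,28,29,30,31}

Answer: 7 steps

v2: 9,9,9,9,9,9,9,9,9,9,9,9,9,9,9,9,9,9,9,9,9,9,9,9,9,9,9,9,9,9,9,9
v1: 84,84,84,84,84,84,84,84,84,84,84,84,84,84,84,84,84,84,84,84,84,84,84,84,84,84,84,84,84,84,84,84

steps = 7; useful = 190; efficiency = 190/224 = 95/112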